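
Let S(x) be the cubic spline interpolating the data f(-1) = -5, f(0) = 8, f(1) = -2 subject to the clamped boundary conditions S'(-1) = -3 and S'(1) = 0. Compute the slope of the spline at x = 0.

3

Write M_i for S''(x_i). With h_i = 1, 1 and divided differences Δ_i = 13, -10, the continuity of S' gives the tridiagonal system
  1·M_0 + 4·M_1 + 1·M_2 = 6(Δ_1 - Δ_0) = -138
Clamped end conditions give two more equations: 2h_0·M_0 + h_0·M_1 = 6(Δ_0 - S'(-1)) = 96 and h_1·M_1 + 2h_1·M_2 = 6(S'(1) - Δ_1) = 60.
Solving: M_0 = 84, M_1 = -72, M_2 = 66.
On [0, 1], S'(x) = b_1 + 2c_1·x + 3d_1·x² with b_1 = Δ_1 - h_1(2M_1 + M_2)/6 = 3, c_1 = M_1/2 = -36, d_1 = (M_2 - M_1)/(6h_1) = 23. So S'(0) = 3.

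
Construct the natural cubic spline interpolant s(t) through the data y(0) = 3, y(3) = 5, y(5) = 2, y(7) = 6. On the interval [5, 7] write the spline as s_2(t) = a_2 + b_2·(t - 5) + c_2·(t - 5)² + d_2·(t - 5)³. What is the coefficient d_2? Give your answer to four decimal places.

-0.2588

With σ_i denoting the second derivative at x_i, h_i = 3, 2, 2, and Δ_i = (y_(i+1) − y_i)/h_i = 2/3, -3/2, 2:
  3·σ_0 + 10·σ_1 + 2·σ_2 = 6(Δ_1 - Δ_0) = -13
  2·σ_1 + 8·σ_2 + 2·σ_3 = 6(Δ_2 - Δ_1) = 21
Natural end conditions: σ_0 = σ_3 = 0.
Forward elimination and back-substitution give σ_0 = 0, σ_1 = -73/38, σ_2 = 59/19, σ_3 = 0.
On [5, 7], with s_2(t) = a_2 + b_2·(t - 5) + c_2·(t - 5)² + d_2·(t - 5)³: c_2 = σ_2/2 = 59/38, d_2 = (σ_3 - σ_2)/(6h_2) = -59/228, b_2 = Δ_2 - h_2(2σ_2 + σ_3)/6 = -4/57.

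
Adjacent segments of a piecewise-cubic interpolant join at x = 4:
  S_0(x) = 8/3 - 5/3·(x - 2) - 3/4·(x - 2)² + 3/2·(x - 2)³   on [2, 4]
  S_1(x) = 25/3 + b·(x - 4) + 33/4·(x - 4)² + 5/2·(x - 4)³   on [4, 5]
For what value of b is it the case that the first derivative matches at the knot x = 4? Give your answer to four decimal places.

S_0'(x) = -5/3 - 3/2·(x - 2) + 9/2·(x - 2)², so S_0'(4) = 40/3. On the right, S_1'(4) = b, so b = 40/3.

13.3333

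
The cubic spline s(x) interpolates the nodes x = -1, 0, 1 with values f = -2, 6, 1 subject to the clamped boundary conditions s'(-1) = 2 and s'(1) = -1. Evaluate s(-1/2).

2

Write M_i for s''(x_i). With h_i = 1, 1 and divided differences Δ_i = 8, -5, the continuity of s' gives the tridiagonal system
  1·M_0 + 4·M_1 + 1·M_2 = 6(Δ_1 - Δ_0) = -78
Clamped end conditions give two more equations: 2h_0·M_0 + h_0·M_1 = 6(Δ_0 - s'(-1)) = 36 and h_1·M_1 + 2h_1·M_2 = 6(s'(1) - Δ_1) = 24.
Solving the tridiagonal system: M_0 = 36, M_1 = -36, M_2 = 30.
On [-1, 0], s(x) = -2 + 2·(x + 1) + 18·(x + 1)² - 12·(x + 1)³.
With (x + 1) = 1/2: s(-1/2) = 2.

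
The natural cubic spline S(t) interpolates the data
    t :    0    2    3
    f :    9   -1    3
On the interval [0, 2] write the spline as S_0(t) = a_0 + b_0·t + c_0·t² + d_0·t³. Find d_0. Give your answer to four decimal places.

0.7500

With M_i denoting the second derivative at x_i, h_i = 2, 1, and Δ_i = (y_(i+1) − y_i)/h_i = -5, 4:
  2·M_0 + 6·M_1 + 1·M_2 = 6(Δ_1 - Δ_0) = 54
Natural end conditions: M_0 = M_2 = 0.
Forward elimination and back-substitution give M_0 = 0, M_1 = 9, M_2 = 0.
On [0, 2], with S_0(t) = a_0 + b_0·t + c_0·t² + d_0·t³: c_0 = M_0/2 = 0, d_0 = (M_1 - M_0)/(6h_0) = 3/4, b_0 = Δ_0 - h_0(2M_0 + M_1)/6 = -8.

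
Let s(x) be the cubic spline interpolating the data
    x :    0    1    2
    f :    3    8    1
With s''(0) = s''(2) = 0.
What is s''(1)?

Put σ_i = s'' at the i-th knot. Here h = (1, 1) and Δ = (5, -7), so the interior equations h_(i-1)·σ_(i-1) + 2(h_(i-1)+h_i)·σ_i + h_i·σ_(i+1) = 6(Δ_i − Δ_(i-1)) read
  1·σ_0 + 4·σ_1 + 1·σ_2 = 6(Δ_1 - Δ_0) = -72
Natural end conditions: σ_0 = σ_2 = 0.
Solving: σ_0 = 0, σ_1 = -18, σ_2 = 0.

-18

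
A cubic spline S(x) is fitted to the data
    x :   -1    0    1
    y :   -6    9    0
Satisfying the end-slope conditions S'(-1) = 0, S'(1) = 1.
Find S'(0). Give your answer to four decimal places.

Write σ_i for S''(x_i). With h_i = 1, 1 and divided differences Δ_i = 15, -9, the continuity of S' gives the tridiagonal system
  1·σ_0 + 4·σ_1 + 1·σ_2 = 6(Δ_1 - Δ_0) = -144
Clamped end conditions give two more equations: 2h_0·σ_0 + h_0·σ_1 = 6(Δ_0 - S'(-1)) = 90 and h_1·σ_1 + 2h_1·σ_2 = 6(S'(1) - Δ_1) = 60.
Solving the tridiagonal system: σ_0 = 163/2, σ_1 = -73, σ_2 = 133/2.
On [0, 1], S'(x) = b_1 + 2c_1·x + 3d_1·x² with b_1 = Δ_1 - h_1(2σ_1 + σ_2)/6 = 17/4, c_1 = σ_1/2 = -73/2, d_1 = (σ_2 - σ_1)/(6h_1) = 93/4. So S'(0) = 17/4.

4.2500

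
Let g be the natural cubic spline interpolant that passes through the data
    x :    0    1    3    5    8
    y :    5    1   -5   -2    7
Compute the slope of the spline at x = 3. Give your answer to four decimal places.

Let m_i = g''(x_i). Step sizes h_i = 1, 2, 2, 3; slopes of the chords Δ_i = (y_(i+1) - y_i)/h_i = -4, -3, 3/2, 3.
  1·m_0 + 6·m_1 + 2·m_2 = 6(Δ_1 - Δ_0) = 6
  2·m_1 + 8·m_2 + 2·m_3 = 6(Δ_2 - Δ_1) = 27
  2·m_2 + 10·m_3 + 3·m_4 = 6(Δ_3 - Δ_2) = 9
Natural end conditions: m_0 = m_4 = 0.
Solving the tridiagonal system: m_0 = 0, m_1 = -3/26, m_2 = 87/26, m_3 = 3/13, m_4 = 0.
On [3, 5], g'(x) = b_2 + 2c_2·(x - 3) + 3d_2·(x - 3)² with b_2 = Δ_2 - h_2(2m_2 + m_3)/6 = -21/26, c_2 = m_2/2 = 87/52, d_2 = (m_3 - m_2)/(6h_2) = -27/104. So g'(3) = -21/26.

-0.8077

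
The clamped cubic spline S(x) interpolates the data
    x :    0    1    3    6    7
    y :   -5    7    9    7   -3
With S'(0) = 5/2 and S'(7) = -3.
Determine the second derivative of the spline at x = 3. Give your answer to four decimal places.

6.8333

Let M_i = S''(x_i). Step sizes h_i = 1, 2, 3, 1; slopes of the chords Δ_i = (y_(i+1) - y_i)/h_i = 12, 1, -2/3, -10.
  1·M_0 + 6·M_1 + 2·M_2 = 6(Δ_1 - Δ_0) = -66
  2·M_1 + 10·M_2 + 3·M_3 = 6(Δ_2 - Δ_1) = -10
  3·M_2 + 8·M_3 + 1·M_4 = 6(Δ_3 - Δ_2) = -56
Clamped end conditions give two more equations: 2h_0·M_0 + h_0·M_1 = 6(Δ_0 - S'(0)) = 57 and h_3·M_3 + 2h_3·M_4 = 6(S'(7) - Δ_3) = 42.
Hence M_0 = 115/3, M_1 = -59/3, M_2 = 41/6, M_3 = -13, M_4 = 55/2.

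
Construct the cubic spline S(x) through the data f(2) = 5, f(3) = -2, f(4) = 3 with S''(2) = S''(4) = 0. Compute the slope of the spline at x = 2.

With m_i denoting the second derivative at x_i, h_i = 1, 1, and Δ_i = (y_(i+1) − y_i)/h_i = -7, 5:
  1·m_0 + 4·m_1 + 1·m_2 = 6(Δ_1 - Δ_0) = 72
Natural end conditions: m_0 = m_2 = 0.
Solving: m_0 = 0, m_1 = 18, m_2 = 0.
On [2, 3], S'(x) = b_0 + 2c_0·(x - 2) + 3d_0·(x - 2)² with b_0 = Δ_0 - h_0(2m_0 + m_1)/6 = -10, c_0 = m_0/2 = 0, d_0 = (m_1 - m_0)/(6h_0) = 3. So S'(2) = -10.

-10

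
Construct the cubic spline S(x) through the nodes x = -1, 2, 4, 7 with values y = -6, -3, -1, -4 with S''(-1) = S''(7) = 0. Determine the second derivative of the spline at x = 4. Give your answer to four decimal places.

-1.2500

Let σ_i = S''(x_i). Step sizes h_i = 3, 2, 3; slopes of the chords Δ_i = (y_(i+1) - y_i)/h_i = 1, 1, -1.
  3·σ_0 + 10·σ_1 + 2·σ_2 = 6(Δ_1 - Δ_0) = 0
  2·σ_1 + 10·σ_2 + 3·σ_3 = 6(Δ_2 - Δ_1) = -12
Natural end conditions: σ_0 = σ_3 = 0.
Solving: σ_0 = 0, σ_1 = 1/4, σ_2 = -5/4, σ_3 = 0.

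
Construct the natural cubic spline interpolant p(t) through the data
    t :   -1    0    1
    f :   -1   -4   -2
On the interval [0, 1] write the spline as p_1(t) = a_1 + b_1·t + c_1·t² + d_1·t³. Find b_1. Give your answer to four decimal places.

Put M_i = p'' at the i-th knot. Here h = (1, 1) and Δ = (-3, 2), so the interior equations h_(i-1)·M_(i-1) + 2(h_(i-1)+h_i)·M_i + h_i·M_(i+1) = 6(Δ_i − Δ_(i-1)) read
  1·M_0 + 4·M_1 + 1·M_2 = 6(Δ_1 - Δ_0) = 30
Natural end conditions: M_0 = M_2 = 0.
Hence M_0 = 0, M_1 = 15/2, M_2 = 0.
On [0, 1], with p_1(t) = a_1 + b_1·t + c_1·t² + d_1·t³: c_1 = M_1/2 = 15/4, d_1 = (M_2 - M_1)/(6h_1) = -5/4, b_1 = Δ_1 - h_1(2M_1 + M_2)/6 = -1/2.

-0.5000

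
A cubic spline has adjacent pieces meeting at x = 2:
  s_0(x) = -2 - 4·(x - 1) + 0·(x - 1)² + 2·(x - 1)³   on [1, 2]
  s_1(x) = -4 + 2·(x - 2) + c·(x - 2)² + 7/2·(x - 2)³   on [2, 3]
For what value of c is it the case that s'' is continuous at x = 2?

s_0''(x) = 0 + 12·(x - 1), so s_0''(2) = 12. On the right, s_1''(2) = 2c, so c = 6.

6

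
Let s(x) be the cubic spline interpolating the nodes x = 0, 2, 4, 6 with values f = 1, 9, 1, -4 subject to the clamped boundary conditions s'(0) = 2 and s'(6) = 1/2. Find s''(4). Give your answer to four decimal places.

Let σ_i = s''(x_i). Step sizes h_i = 2, 2, 2; slopes of the chords Δ_i = (y_(i+1) - y_i)/h_i = 4, -4, -5/2.
  2·σ_0 + 8·σ_1 + 2·σ_2 = 6(Δ_1 - Δ_0) = -48
  2·σ_1 + 8·σ_2 + 2·σ_3 = 6(Δ_2 - Δ_1) = 9
Clamped end conditions give two more equations: 2h_0·σ_0 + h_0·σ_1 = 6(Δ_0 - s'(0)) = 12 and h_2·σ_2 + 2h_2·σ_3 = 6(s'(6) - Δ_2) = 18.
Solving: σ_0 = 36/5, σ_1 = -42/5, σ_2 = 12/5, σ_3 = 33/10.

2.4000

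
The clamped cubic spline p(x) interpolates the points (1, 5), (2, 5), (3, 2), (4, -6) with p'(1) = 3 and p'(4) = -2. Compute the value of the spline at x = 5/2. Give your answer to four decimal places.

4.2917

Put σ_i = p'' at the i-th knot. Here h = (1, 1, 1) and Δ = (0, -3, -8), so the interior equations h_(i-1)·σ_(i-1) + 2(h_(i-1)+h_i)·σ_i + h_i·σ_(i+1) = 6(Δ_i − Δ_(i-1)) read
  1·σ_0 + 4·σ_1 + 1·σ_2 = 6(Δ_1 - Δ_0) = -18
  1·σ_1 + 4·σ_2 + 1·σ_3 = 6(Δ_2 - Δ_1) = -30
Clamped end conditions give two more equations: 2h_0·σ_0 + h_0·σ_1 = 6(Δ_0 - p'(1)) = -18 and h_2·σ_2 + 2h_2·σ_3 = 6(p'(4) - Δ_2) = 36.
Solving: σ_0 = -146/15, σ_1 = 22/15, σ_2 = -212/15, σ_3 = 376/15.
On [2, 3], p(x) = 5 - 17/15·(x - 2) + 11/15·(x - 2)² - 13/5·(x - 2)³.
With (x - 2) = 1/2: p(5/2) = 103/24.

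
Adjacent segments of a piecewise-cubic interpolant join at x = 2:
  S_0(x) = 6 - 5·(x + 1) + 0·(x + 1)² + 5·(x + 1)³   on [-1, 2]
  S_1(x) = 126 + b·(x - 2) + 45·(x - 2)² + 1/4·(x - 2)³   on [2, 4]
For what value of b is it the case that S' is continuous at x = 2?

130

S_0'(x) = -5 + 0·(x + 1) + 15·(x + 1)², so S_0'(2) = 130. On the right, S_1'(2) = b, so b = 130.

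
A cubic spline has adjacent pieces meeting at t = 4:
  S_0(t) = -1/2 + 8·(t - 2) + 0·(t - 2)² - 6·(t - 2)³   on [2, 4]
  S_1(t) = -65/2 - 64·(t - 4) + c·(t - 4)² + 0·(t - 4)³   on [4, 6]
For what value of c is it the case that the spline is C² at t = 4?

-36

S_0''(t) = 0 - 36·(t - 2), so S_0''(4) = -72. On the right, S_1''(4) = 2c, so c = -36.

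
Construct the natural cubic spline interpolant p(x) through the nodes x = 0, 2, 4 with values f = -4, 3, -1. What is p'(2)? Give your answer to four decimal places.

0.7500

Put M_i = p'' at the i-th knot. Here h = (2, 2) and Δ = (7/2, -2), so the interior equations h_(i-1)·M_(i-1) + 2(h_(i-1)+h_i)·M_i + h_i·M_(i+1) = 6(Δ_i − Δ_(i-1)) read
  2·M_0 + 8·M_1 + 2·M_2 = 6(Δ_1 - Δ_0) = -33
Natural end conditions: M_0 = M_2 = 0.
Forward elimination and back-substitution give M_0 = 0, M_1 = -33/8, M_2 = 0.
On [2, 4], p'(x) = b_1 + 2c_1·(x - 2) + 3d_1·(x - 2)² with b_1 = Δ_1 - h_1(2M_1 + M_2)/6 = 3/4, c_1 = M_1/2 = -33/16, d_1 = (M_2 - M_1)/(6h_1) = 11/32. So p'(2) = 3/4.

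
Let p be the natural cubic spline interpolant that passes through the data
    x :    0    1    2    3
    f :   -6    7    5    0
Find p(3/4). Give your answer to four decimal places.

4.9969

Write m_i for p''(x_i). With h_i = 1, 1, 1 and divided differences Δ_i = 13, -2, -5, the continuity of p' gives the tridiagonal system
  1·m_0 + 4·m_1 + 1·m_2 = 6(Δ_1 - Δ_0) = -90
  1·m_1 + 4·m_2 + 1·m_3 = 6(Δ_2 - Δ_1) = -18
Natural end conditions: m_0 = m_3 = 0.
Solving the tridiagonal system: m_0 = 0, m_1 = -114/5, m_2 = 6/5, m_3 = 0.
On [0, 1], p(x) = -6 + 84/5·x + 0·x² - 19/5·x³.
With x = 3/4: p(3/4) = 1599/320.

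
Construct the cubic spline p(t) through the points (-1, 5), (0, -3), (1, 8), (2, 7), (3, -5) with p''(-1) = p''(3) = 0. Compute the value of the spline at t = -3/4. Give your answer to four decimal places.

1.6523

Put σ_i = p'' at the i-th knot. Here h = (1, 1, 1, 1) and Δ = (-8, 11, -1, -12), so the interior equations h_(i-1)·σ_(i-1) + 2(h_(i-1)+h_i)·σ_i + h_i·σ_(i+1) = 6(Δ_i − Δ_(i-1)) read
  1·σ_0 + 4·σ_1 + 1·σ_2 = 6(Δ_1 - Δ_0) = 114
  1·σ_1 + 4·σ_2 + 1·σ_3 = 6(Δ_2 - Δ_1) = -72
  1·σ_2 + 4·σ_3 + 1·σ_4 = 6(Δ_3 - Δ_2) = -66
Natural end conditions: σ_0 = σ_4 = 0.
Solving the tridiagonal system: σ_0 = 0, σ_1 = 69/2, σ_2 = -24, σ_3 = -21/2, σ_4 = 0.
On [-1, 0], p(t) = 5 - 55/4·(t + 1) + 0·(t + 1)² + 23/4·(t + 1)³.
With (t + 1) = 1/4: p(-3/4) = 423/256.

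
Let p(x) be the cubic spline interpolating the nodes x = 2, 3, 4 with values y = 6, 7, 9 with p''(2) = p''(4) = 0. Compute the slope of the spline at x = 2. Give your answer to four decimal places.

0.7500

Write σ_i for p''(x_i). With h_i = 1, 1 and divided differences Δ_i = 1, 2, the continuity of p' gives the tridiagonal system
  1·σ_0 + 4·σ_1 + 1·σ_2 = 6(Δ_1 - Δ_0) = 6
Natural end conditions: σ_0 = σ_2 = 0.
Solving the tridiagonal system: σ_0 = 0, σ_1 = 3/2, σ_2 = 0.
On [2, 3], p'(x) = b_0 + 2c_0·(x - 2) + 3d_0·(x - 2)² with b_0 = Δ_0 - h_0(2σ_0 + σ_1)/6 = 3/4, c_0 = σ_0/2 = 0, d_0 = (σ_1 - σ_0)/(6h_0) = 1/4. So p'(2) = 3/4.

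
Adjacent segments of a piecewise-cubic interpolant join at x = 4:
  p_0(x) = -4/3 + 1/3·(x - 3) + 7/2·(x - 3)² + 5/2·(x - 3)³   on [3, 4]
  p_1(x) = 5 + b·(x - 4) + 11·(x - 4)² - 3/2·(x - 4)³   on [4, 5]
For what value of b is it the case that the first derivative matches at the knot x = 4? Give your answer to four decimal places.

p_0'(x) = 1/3 + 7·(x - 3) + 15/2·(x - 3)², so p_0'(4) = 89/6. On the right, p_1'(4) = b, so b = 89/6.

14.8333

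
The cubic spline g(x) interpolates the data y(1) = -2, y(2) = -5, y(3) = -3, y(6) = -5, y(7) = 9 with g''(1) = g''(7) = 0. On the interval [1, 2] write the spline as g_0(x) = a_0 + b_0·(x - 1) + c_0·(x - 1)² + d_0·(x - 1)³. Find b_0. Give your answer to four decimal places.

Let m_i = g''(x_i). Step sizes h_i = 1, 1, 3, 1; slopes of the chords Δ_i = (y_(i+1) - y_i)/h_i = -3, 2, -2/3, 14.
  1·m_0 + 4·m_1 + 1·m_2 = 6(Δ_1 - Δ_0) = 30
  1·m_1 + 8·m_2 + 3·m_3 = 6(Δ_2 - Δ_1) = -16
  3·m_2 + 8·m_3 + 1·m_4 = 6(Δ_3 - Δ_2) = 88
Natural end conditions: m_0 = m_4 = 0.
Hence m_0 = 0, m_1 = 1021/106, m_2 = -452/53, m_3 = 1505/106, m_4 = 0.
On [1, 2], with g_0(x) = a_0 + b_0·(x - 1) + c_0·(x - 1)² + d_0·(x - 1)³: c_0 = m_0/2 = 0, d_0 = (m_1 - m_0)/(6h_0) = 1021/636, b_0 = Δ_0 - h_0(2m_0 + m_1)/6 = -2929/636.

-4.6053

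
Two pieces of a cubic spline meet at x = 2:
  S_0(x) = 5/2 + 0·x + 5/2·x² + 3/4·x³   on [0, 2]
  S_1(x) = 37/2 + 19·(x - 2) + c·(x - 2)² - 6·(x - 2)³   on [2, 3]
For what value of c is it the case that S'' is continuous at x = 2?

S_0''(x) = 5 + 9/2·x, so S_0''(2) = 14. On the right, S_1''(2) = 2c, so c = 7.

7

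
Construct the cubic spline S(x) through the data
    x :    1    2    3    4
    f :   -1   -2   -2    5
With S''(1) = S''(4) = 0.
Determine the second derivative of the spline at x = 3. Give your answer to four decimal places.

Write M_i for S''(x_i). With h_i = 1, 1, 1 and divided differences Δ_i = -1, 0, 7, the continuity of S' gives the tridiagonal system
  1·M_0 + 4·M_1 + 1·M_2 = 6(Δ_1 - Δ_0) = 6
  1·M_1 + 4·M_2 + 1·M_3 = 6(Δ_2 - Δ_1) = 42
Natural end conditions: M_0 = M_3 = 0.
Hence M_0 = 0, M_1 = -6/5, M_2 = 54/5, M_3 = 0.

10.8000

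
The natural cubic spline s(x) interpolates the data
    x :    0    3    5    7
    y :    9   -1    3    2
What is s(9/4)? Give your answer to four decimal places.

Write σ_i for s''(x_i). With h_i = 3, 2, 2 and divided differences Δ_i = -10/3, 2, -1/2, the continuity of s' gives the tridiagonal system
  3·σ_0 + 10·σ_1 + 2·σ_2 = 6(Δ_1 - Δ_0) = 32
  2·σ_1 + 8·σ_2 + 2·σ_3 = 6(Δ_2 - Δ_1) = -15
Natural end conditions: σ_0 = σ_3 = 0.
Forward elimination and back-substitution give σ_0 = 0, σ_1 = 143/38, σ_2 = -107/38, σ_3 = 0.
On [0, 3], s(x) = 9 - 1189/228·x + 0·x² + 143/684·x³.
With x = 9/4: s(9/4) = -1713/4864.

-0.3522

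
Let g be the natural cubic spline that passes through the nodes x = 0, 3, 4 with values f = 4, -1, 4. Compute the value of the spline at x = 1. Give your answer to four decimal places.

Let m_i = g''(x_i). Step sizes h_i = 3, 1; slopes of the chords Δ_i = (y_(i+1) - y_i)/h_i = -5/3, 5.
  3·m_0 + 8·m_1 + 1·m_2 = 6(Δ_1 - Δ_0) = 40
Natural end conditions: m_0 = m_2 = 0.
Solving: m_0 = 0, m_1 = 5, m_2 = 0.
On [0, 3], g(x) = 4 - 25/6·x + 0·x² + 5/18·x³.
With x = 1: g(1) = 1/9.

0.1111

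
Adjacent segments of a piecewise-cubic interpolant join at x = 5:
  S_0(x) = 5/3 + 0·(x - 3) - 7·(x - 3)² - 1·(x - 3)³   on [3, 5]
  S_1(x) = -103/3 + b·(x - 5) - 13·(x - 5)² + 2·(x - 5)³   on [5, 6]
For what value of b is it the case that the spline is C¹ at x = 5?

-40

S_0'(x) = 0 - 14·(x - 3) - 3·(x - 3)², so S_0'(5) = -40. On the right, S_1'(5) = b, so b = -40.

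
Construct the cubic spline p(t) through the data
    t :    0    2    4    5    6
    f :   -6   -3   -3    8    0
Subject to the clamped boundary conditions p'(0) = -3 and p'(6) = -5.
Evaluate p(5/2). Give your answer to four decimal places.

-4.2578

Put M_i = p'' at the i-th knot. Here h = (2, 2, 1, 1) and Δ = (3/2, 0, 11, -8), so the interior equations h_(i-1)·M_(i-1) + 2(h_(i-1)+h_i)·M_i + h_i·M_(i+1) = 6(Δ_i − Δ_(i-1)) read
  2·M_0 + 8·M_1 + 2·M_2 = 6(Δ_1 - Δ_0) = -9
  2·M_1 + 6·M_2 + 1·M_3 = 6(Δ_2 - Δ_1) = 66
  1·M_2 + 4·M_3 + 1·M_4 = 6(Δ_3 - Δ_2) = -114
Clamped end conditions give two more equations: 2h_0·M_0 + h_0·M_1 = 6(Δ_0 - p'(0)) = 27 and h_3·M_3 + 2h_3·M_4 = 6(p'(6) - Δ_3) = 18.
Solving: M_0 = 953/84, M_1 = -193/21, M_2 = 251/12, M_3 = -1727/42, M_4 = 2483/84.
On [2, 4], p(t) = -3 - 71/84·(t - 2) - 193/42·(t - 2)² + 281/112·(t - 2)³.
With (t - 2) = 1/2: p(5/2) = -545/128.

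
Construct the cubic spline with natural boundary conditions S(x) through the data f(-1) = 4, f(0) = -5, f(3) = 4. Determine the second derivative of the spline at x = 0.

9

Put σ_i = S'' at the i-th knot. Here h = (1, 3) and Δ = (-9, 3), so the interior equations h_(i-1)·σ_(i-1) + 2(h_(i-1)+h_i)·σ_i + h_i·σ_(i+1) = 6(Δ_i − Δ_(i-1)) read
  1·σ_0 + 8·σ_1 + 3·σ_2 = 6(Δ_1 - Δ_0) = 72
Natural end conditions: σ_0 = σ_2 = 0.
Solving: σ_0 = 0, σ_1 = 9, σ_2 = 0.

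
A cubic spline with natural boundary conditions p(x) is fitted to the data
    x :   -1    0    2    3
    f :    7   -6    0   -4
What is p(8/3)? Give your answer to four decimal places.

With σ_i denoting the second derivative at x_i, h_i = 1, 2, 1, and Δ_i = (y_(i+1) − y_i)/h_i = -13, 3, -4:
  1·σ_0 + 6·σ_1 + 2·σ_2 = 6(Δ_1 - Δ_0) = 96
  2·σ_1 + 6·σ_2 + 1·σ_3 = 6(Δ_2 - Δ_1) = -42
Natural end conditions: σ_0 = σ_3 = 0.
Forward elimination and back-substitution give σ_0 = 0, σ_1 = 165/8, σ_2 = -111/8, σ_3 = 0.
On [2, 3], p(x) = 0 + 5/8·(x - 2) - 111/16·(x - 2)² + 37/16·(x - 2)³.
With (x - 2) = 2/3: p(8/3) = -107/54.

-1.9815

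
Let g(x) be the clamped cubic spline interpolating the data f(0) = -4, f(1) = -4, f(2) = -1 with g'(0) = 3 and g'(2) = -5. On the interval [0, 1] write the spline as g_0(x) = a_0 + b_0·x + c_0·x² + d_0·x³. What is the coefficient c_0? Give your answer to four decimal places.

-8.7500

Let M_i = g''(x_i). Step sizes h_i = 1, 1; slopes of the chords Δ_i = (y_(i+1) - y_i)/h_i = 0, 3.
  1·M_0 + 4·M_1 + 1·M_2 = 6(Δ_1 - Δ_0) = 18
Clamped end conditions give two more equations: 2h_0·M_0 + h_0·M_1 = 6(Δ_0 - g'(0)) = -18 and h_1·M_1 + 2h_1·M_2 = 6(g'(2) - Δ_1) = -48.
Hence M_0 = -35/2, M_1 = 17, M_2 = -65/2.
On [0, 1], with g_0(x) = a_0 + b_0·x + c_0·x² + d_0·x³: c_0 = M_0/2 = -35/4, d_0 = (M_1 - M_0)/(6h_0) = 23/4, b_0 = Δ_0 - h_0(2M_0 + M_1)/6 = 3.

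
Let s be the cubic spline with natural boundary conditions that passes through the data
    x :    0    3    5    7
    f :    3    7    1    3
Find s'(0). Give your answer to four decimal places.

3.0175

Let σ_i = s''(x_i). Step sizes h_i = 3, 2, 2; slopes of the chords Δ_i = (y_(i+1) - y_i)/h_i = 4/3, -3, 1.
  3·σ_0 + 10·σ_1 + 2·σ_2 = 6(Δ_1 - Δ_0) = -26
  2·σ_1 + 8·σ_2 + 2·σ_3 = 6(Δ_2 - Δ_1) = 24
Natural end conditions: σ_0 = σ_3 = 0.
Solving the tridiagonal system: σ_0 = 0, σ_1 = -64/19, σ_2 = 73/19, σ_3 = 0.
On [0, 3], s'(x) = b_0 + 2c_0·x + 3d_0·x² with b_0 = Δ_0 - h_0(2σ_0 + σ_1)/6 = 172/57, c_0 = σ_0/2 = 0, d_0 = (σ_1 - σ_0)/(6h_0) = -32/171. So s'(0) = 172/57.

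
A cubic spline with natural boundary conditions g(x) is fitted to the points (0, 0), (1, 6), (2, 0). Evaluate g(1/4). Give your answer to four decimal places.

2.2031

With σ_i denoting the second derivative at x_i, h_i = 1, 1, and Δ_i = (y_(i+1) − y_i)/h_i = 6, -6:
  1·σ_0 + 4·σ_1 + 1·σ_2 = 6(Δ_1 - Δ_0) = -72
Natural end conditions: σ_0 = σ_2 = 0.
Forward elimination and back-substitution give σ_0 = 0, σ_1 = -18, σ_2 = 0.
On [0, 1], g(x) = 0 + 9·x + 0·x² - 3·x³.
With x = 1/4: g(1/4) = 141/64.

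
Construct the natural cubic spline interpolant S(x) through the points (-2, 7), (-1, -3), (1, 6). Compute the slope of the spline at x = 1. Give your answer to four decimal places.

With m_i denoting the second derivative at x_i, h_i = 1, 2, and Δ_i = (y_(i+1) − y_i)/h_i = -10, 9/2:
  1·m_0 + 6·m_1 + 2·m_2 = 6(Δ_1 - Δ_0) = 87
Natural end conditions: m_0 = m_2 = 0.
Forward elimination and back-substitution give m_0 = 0, m_1 = 29/2, m_2 = 0.
On [-1, 1], S'(x) = b_1 + 2c_1·(x + 1) + 3d_1·(x + 1)² with b_1 = Δ_1 - h_1(2m_1 + m_2)/6 = -31/6, c_1 = m_1/2 = 29/4, d_1 = (m_2 - m_1)/(6h_1) = -29/24. So S'(1) = 28/3.

9.3333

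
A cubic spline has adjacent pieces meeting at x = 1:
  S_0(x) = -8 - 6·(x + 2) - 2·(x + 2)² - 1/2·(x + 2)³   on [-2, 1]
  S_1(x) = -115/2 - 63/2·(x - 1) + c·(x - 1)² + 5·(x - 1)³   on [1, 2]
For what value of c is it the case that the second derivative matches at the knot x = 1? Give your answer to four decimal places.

S_0''(x) = -4 - 3·(x + 2), so S_0''(1) = -13. On the right, S_1''(1) = 2c, so c = -13/2.

-6.5000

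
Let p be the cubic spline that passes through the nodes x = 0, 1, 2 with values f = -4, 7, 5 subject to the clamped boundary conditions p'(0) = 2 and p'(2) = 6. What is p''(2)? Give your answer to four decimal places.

Put σ_i = p'' at the i-th knot. Here h = (1, 1) and Δ = (11, -2), so the interior equations h_(i-1)·σ_(i-1) + 2(h_(i-1)+h_i)·σ_i + h_i·σ_(i+1) = 6(Δ_i − Δ_(i-1)) read
  1·σ_0 + 4·σ_1 + 1·σ_2 = 6(Δ_1 - Δ_0) = -78
Clamped end conditions give two more equations: 2h_0·σ_0 + h_0·σ_1 = 6(Δ_0 - p'(0)) = 54 and h_1·σ_1 + 2h_1·σ_2 = 6(p'(2) - Δ_1) = 48.
Forward elimination and back-substitution give σ_0 = 97/2, σ_1 = -43, σ_2 = 91/2.

45.5000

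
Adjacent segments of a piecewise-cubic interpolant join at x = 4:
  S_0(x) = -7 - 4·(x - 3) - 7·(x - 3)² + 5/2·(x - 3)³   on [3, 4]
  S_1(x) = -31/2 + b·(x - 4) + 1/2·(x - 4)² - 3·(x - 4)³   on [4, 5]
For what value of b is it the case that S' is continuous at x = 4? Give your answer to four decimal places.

-10.5000

S_0'(x) = -4 - 14·(x - 3) + 15/2·(x - 3)², so S_0'(4) = -21/2. On the right, S_1'(4) = b, so b = -21/2.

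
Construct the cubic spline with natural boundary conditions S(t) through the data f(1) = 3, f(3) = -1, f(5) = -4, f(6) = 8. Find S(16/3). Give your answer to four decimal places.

-0.9007

With m_i denoting the second derivative at x_i, h_i = 2, 2, 1, and Δ_i = (y_(i+1) − y_i)/h_i = -2, -3/2, 12:
  2·m_0 + 8·m_1 + 2·m_2 = 6(Δ_1 - Δ_0) = 3
  2·m_1 + 6·m_2 + 1·m_3 = 6(Δ_2 - Δ_1) = 81
Natural end conditions: m_0 = m_3 = 0.
Solving the tridiagonal system: m_0 = 0, m_1 = -36/11, m_2 = 321/22, m_3 = 0.
On [5, 6], S(t) = -4 + 157/22·(t - 5) + 321/44·(t - 5)² - 107/44·(t - 5)³.
With (t - 5) = 1/3: S(16/3) = -535/594.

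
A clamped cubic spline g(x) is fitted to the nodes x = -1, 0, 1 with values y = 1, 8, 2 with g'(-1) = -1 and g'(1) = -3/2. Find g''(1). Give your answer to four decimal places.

32.7500

Let M_i = g''(x_i). Step sizes h_i = 1, 1; slopes of the chords Δ_i = (y_(i+1) - y_i)/h_i = 7, -6.
  1·M_0 + 4·M_1 + 1·M_2 = 6(Δ_1 - Δ_0) = -78
Clamped end conditions give two more equations: 2h_0·M_0 + h_0·M_1 = 6(Δ_0 - g'(-1)) = 48 and h_1·M_1 + 2h_1·M_2 = 6(g'(1) - Δ_1) = 27.
Hence M_0 = 173/4, M_1 = -77/2, M_2 = 131/4.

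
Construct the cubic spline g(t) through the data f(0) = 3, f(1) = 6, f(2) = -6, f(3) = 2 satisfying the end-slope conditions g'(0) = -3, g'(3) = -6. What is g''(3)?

Put σ_i = g'' at the i-th knot. Here h = (1, 1, 1) and Δ = (3, -12, 8), so the interior equations h_(i-1)·σ_(i-1) + 2(h_(i-1)+h_i)·σ_i + h_i·σ_(i+1) = 6(Δ_i − Δ_(i-1)) read
  1·σ_0 + 4·σ_1 + 1·σ_2 = 6(Δ_1 - Δ_0) = -90
  1·σ_1 + 4·σ_2 + 1·σ_3 = 6(Δ_2 - Δ_1) = 120
Clamped end conditions give two more equations: 2h_0·σ_0 + h_0·σ_1 = 6(Δ_0 - g'(0)) = 36 and h_2·σ_2 + 2h_2·σ_3 = 6(g'(3) - Δ_2) = -84.
Hence σ_0 = 42, σ_1 = -48, σ_2 = 60, σ_3 = -72.

-72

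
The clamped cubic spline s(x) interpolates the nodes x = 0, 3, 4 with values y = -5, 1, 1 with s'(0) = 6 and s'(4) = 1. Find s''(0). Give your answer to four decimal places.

Let M_i = s''(x_i). Step sizes h_i = 3, 1; slopes of the chords Δ_i = (y_(i+1) - y_i)/h_i = 2, 0.
  3·M_0 + 8·M_1 + 1·M_2 = 6(Δ_1 - Δ_0) = -12
Clamped end conditions give two more equations: 2h_0·M_0 + h_0·M_1 = 6(Δ_0 - s'(0)) = -24 and h_1·M_1 + 2h_1·M_2 = 6(s'(4) - Δ_1) = 6.
Solving: M_0 = -15/4, M_1 = -1/2, M_2 = 13/4.

-3.7500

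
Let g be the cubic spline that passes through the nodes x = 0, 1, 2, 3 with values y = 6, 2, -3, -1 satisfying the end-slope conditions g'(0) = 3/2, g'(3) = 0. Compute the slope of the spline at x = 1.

-7

With M_i denoting the second derivative at x_i, h_i = 1, 1, 1, and Δ_i = (y_(i+1) − y_i)/h_i = -4, -5, 2:
  1·M_0 + 4·M_1 + 1·M_2 = 6(Δ_1 - Δ_0) = -6
  1·M_1 + 4·M_2 + 1·M_3 = 6(Δ_2 - Δ_1) = 42
Clamped end conditions give two more equations: 2h_0·M_0 + h_0·M_1 = 6(Δ_0 - g'(0)) = -33 and h_2·M_2 + 2h_2·M_3 = 6(g'(3) - Δ_2) = -12.
Hence M_0 = -16, M_1 = -1, M_2 = 14, M_3 = -13.
On [1, 2], g'(x) = b_1 + 2c_1·(x - 1) + 3d_1·(x - 1)² with b_1 = Δ_1 - h_1(2M_1 + M_2)/6 = -7, c_1 = M_1/2 = -1/2, d_1 = (M_2 - M_1)/(6h_1) = 5/2. So g'(1) = -7.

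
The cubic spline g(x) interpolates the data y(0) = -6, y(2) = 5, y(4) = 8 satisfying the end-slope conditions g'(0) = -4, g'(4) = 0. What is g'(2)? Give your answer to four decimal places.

6.2500

Write σ_i for g''(x_i). With h_i = 2, 2 and divided differences Δ_i = 11/2, 3/2, the continuity of g' gives the tridiagonal system
  2·σ_0 + 8·σ_1 + 2·σ_2 = 6(Δ_1 - Δ_0) = -24
Clamped end conditions give two more equations: 2h_0·σ_0 + h_0·σ_1 = 6(Δ_0 - g'(0)) = 57 and h_1·σ_1 + 2h_1·σ_2 = 6(g'(4) - Δ_1) = -9.
Solving: σ_0 = 73/4, σ_1 = -8, σ_2 = 7/4.
On [2, 4], g'(x) = b_1 + 2c_1·(x - 2) + 3d_1·(x - 2)² with b_1 = Δ_1 - h_1(2σ_1 + σ_2)/6 = 25/4, c_1 = σ_1/2 = -4, d_1 = (σ_2 - σ_1)/(6h_1) = 13/16. So g'(2) = 25/4.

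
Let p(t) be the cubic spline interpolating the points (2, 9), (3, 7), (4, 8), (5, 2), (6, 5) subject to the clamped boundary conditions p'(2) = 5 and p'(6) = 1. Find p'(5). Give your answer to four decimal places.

With m_i denoting the second derivative at x_i, h_i = 1, 1, 1, 1, and Δ_i = (y_(i+1) − y_i)/h_i = -2, 1, -6, 3:
  1·m_0 + 4·m_1 + 1·m_2 = 6(Δ_1 - Δ_0) = 18
  1·m_1 + 4·m_2 + 1·m_3 = 6(Δ_2 - Δ_1) = -42
  1·m_2 + 4·m_3 + 1·m_4 = 6(Δ_3 - Δ_2) = 54
Clamped end conditions give two more equations: 2h_0·m_0 + h_0·m_1 = 6(Δ_0 - p'(2)) = -42 and h_3·m_3 + 2h_3·m_4 = 6(p'(6) - Δ_3) = -12.
Hence m_0 = -59/2, m_1 = 17, m_2 = -41/2, m_3 = 23, m_4 = -35/2.
On [5, 6], p'(t) = b_3 + 2c_3·(t - 5) + 3d_3·(t - 5)² with b_3 = Δ_3 - h_3(2m_3 + m_4)/6 = -7/4, c_3 = m_3/2 = 23/2, d_3 = (m_4 - m_3)/(6h_3) = -27/4. So p'(5) = -7/4.

-1.7500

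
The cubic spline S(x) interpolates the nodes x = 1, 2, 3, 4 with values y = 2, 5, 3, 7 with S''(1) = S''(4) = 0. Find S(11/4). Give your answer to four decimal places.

Write M_i for S''(x_i). With h_i = 1, 1, 1 and divided differences Δ_i = 3, -2, 4, the continuity of S' gives the tridiagonal system
  1·M_0 + 4·M_1 + 1·M_2 = 6(Δ_1 - Δ_0) = -30
  1·M_1 + 4·M_2 + 1·M_3 = 6(Δ_2 - Δ_1) = 36
Natural end conditions: M_0 = M_3 = 0.
Solving the tridiagonal system: M_0 = 0, M_1 = -52/5, M_2 = 58/5, M_3 = 0.
On [2, 3], S(x) = 5 - 7/15·(x - 2) - 26/5·(x - 2)² + 11/3·(x - 2)³.
With (x - 2) = 3/4: S(11/4) = 1047/320.

3.2719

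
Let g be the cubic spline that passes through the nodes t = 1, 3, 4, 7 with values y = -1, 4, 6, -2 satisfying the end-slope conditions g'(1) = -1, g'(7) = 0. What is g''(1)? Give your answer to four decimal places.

6.0714

Put M_i = g'' at the i-th knot. Here h = (2, 1, 3) and Δ = (5/2, 2, -8/3), so the interior equations h_(i-1)·M_(i-1) + 2(h_(i-1)+h_i)·M_i + h_i·M_(i+1) = 6(Δ_i − Δ_(i-1)) read
  2·M_0 + 6·M_1 + 1·M_2 = 6(Δ_1 - Δ_0) = -3
  1·M_1 + 8·M_2 + 3·M_3 = 6(Δ_2 - Δ_1) = -28
Clamped end conditions give two more equations: 2h_0·M_0 + h_0·M_1 = 6(Δ_0 - g'(1)) = 21 and h_2·M_2 + 2h_2·M_3 = 6(g'(7) - Δ_2) = 16.
Solving the tridiagonal system: M_0 = 85/14, M_1 = -23/14, M_2 = -37/7, M_3 = 223/42.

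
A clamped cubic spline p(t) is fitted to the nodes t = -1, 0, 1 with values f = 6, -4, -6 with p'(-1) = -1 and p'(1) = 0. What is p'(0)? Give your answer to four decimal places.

-8.7500

Let M_i = p''(x_i). Step sizes h_i = 1, 1; slopes of the chords Δ_i = (y_(i+1) - y_i)/h_i = -10, -2.
  1·M_0 + 4·M_1 + 1·M_2 = 6(Δ_1 - Δ_0) = 48
Clamped end conditions give two more equations: 2h_0·M_0 + h_0·M_1 = 6(Δ_0 - p'(-1)) = -54 and h_1·M_1 + 2h_1·M_2 = 6(p'(1) - Δ_1) = 12.
Solving the tridiagonal system: M_0 = -77/2, M_1 = 23, M_2 = -11/2.
On [0, 1], p'(t) = b_1 + 2c_1·t + 3d_1·t² with b_1 = Δ_1 - h_1(2M_1 + M_2)/6 = -35/4, c_1 = M_1/2 = 23/2, d_1 = (M_2 - M_1)/(6h_1) = -19/4. So p'(0) = -35/4.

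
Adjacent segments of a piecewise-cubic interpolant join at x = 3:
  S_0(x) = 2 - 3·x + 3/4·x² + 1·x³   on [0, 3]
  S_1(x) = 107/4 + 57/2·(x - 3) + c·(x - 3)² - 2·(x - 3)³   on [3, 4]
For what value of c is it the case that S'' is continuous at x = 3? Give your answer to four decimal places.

9.7500

S_0''(x) = 3/2 + 6·x, so S_0''(3) = 39/2. On the right, S_1''(3) = 2c, so c = 39/4.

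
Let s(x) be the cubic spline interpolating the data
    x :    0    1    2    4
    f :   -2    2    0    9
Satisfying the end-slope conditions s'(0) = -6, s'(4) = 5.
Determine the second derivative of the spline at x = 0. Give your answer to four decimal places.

41.1364

Put M_i = s'' at the i-th knot. Here h = (1, 1, 2) and Δ = (4, -2, 9/2), so the interior equations h_(i-1)·M_(i-1) + 2(h_(i-1)+h_i)·M_i + h_i·M_(i+1) = 6(Δ_i − Δ_(i-1)) read
  1·M_0 + 4·M_1 + 1·M_2 = 6(Δ_1 - Δ_0) = -36
  1·M_1 + 6·M_2 + 2·M_3 = 6(Δ_2 - Δ_1) = 39
Clamped end conditions give two more equations: 2h_0·M_0 + h_0·M_1 = 6(Δ_0 - s'(0)) = 60 and h_2·M_2 + 2h_2·M_3 = 6(s'(4) - Δ_2) = 3.
Hence M_0 = 905/22, M_1 = -245/11, M_2 = 263/22, M_3 = -115/22.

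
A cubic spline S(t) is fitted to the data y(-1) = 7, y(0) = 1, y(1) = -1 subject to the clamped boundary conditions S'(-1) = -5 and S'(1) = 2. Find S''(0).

Put m_i = S'' at the i-th knot. Here h = (1, 1) and Δ = (-6, -2), so the interior equations h_(i-1)·m_(i-1) + 2(h_(i-1)+h_i)·m_i + h_i·m_(i+1) = 6(Δ_i − Δ_(i-1)) read
  1·m_0 + 4·m_1 + 1·m_2 = 6(Δ_1 - Δ_0) = 24
Clamped end conditions give two more equations: 2h_0·m_0 + h_0·m_1 = 6(Δ_0 - S'(-1)) = -6 and h_1·m_1 + 2h_1·m_2 = 6(S'(1) - Δ_1) = 24.
Solving the tridiagonal system: m_0 = -11/2, m_1 = 5, m_2 = 19/2.

5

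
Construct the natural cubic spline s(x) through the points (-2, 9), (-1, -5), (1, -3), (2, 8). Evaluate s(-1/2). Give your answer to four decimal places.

Write M_i for s''(x_i). With h_i = 1, 2, 1 and divided differences Δ_i = -14, 1, 11, the continuity of s' gives the tridiagonal system
  1·M_0 + 6·M_1 + 2·M_2 = 6(Δ_1 - Δ_0) = 90
  2·M_1 + 6·M_2 + 1·M_3 = 6(Δ_2 - Δ_1) = 60
Natural end conditions: M_0 = M_3 = 0.
Hence M_0 = 0, M_1 = 105/8, M_2 = 45/8, M_3 = 0.
On [-1, 1], s(x) = -5 - 77/8·(x + 1) + 105/16·(x + 1)² - 5/8·(x + 1)³.
With (x + 1) = 1/2: s(-1/2) = -33/4.

-8.2500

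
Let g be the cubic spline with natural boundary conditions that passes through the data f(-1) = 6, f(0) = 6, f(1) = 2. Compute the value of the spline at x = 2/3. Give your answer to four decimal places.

Put m_i = g'' at the i-th knot. Here h = (1, 1) and Δ = (0, -4), so the interior equations h_(i-1)·m_(i-1) + 2(h_(i-1)+h_i)·m_i + h_i·m_(i+1) = 6(Δ_i − Δ_(i-1)) read
  1·m_0 + 4·m_1 + 1·m_2 = 6(Δ_1 - Δ_0) = -24
Natural end conditions: m_0 = m_2 = 0.
Solving the tridiagonal system: m_0 = 0, m_1 = -6, m_2 = 0.
On [0, 1], g(x) = 6 - 2·x - 3·x² + 1·x³.
With x = 2/3: g(2/3) = 98/27.

3.6296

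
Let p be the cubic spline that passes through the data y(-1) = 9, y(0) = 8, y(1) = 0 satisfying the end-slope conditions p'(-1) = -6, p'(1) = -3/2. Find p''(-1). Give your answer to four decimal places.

27.7500

Let m_i = p''(x_i). Step sizes h_i = 1, 1; slopes of the chords Δ_i = (y_(i+1) - y_i)/h_i = -1, -8.
  1·m_0 + 4·m_1 + 1·m_2 = 6(Δ_1 - Δ_0) = -42
Clamped end conditions give two more equations: 2h_0·m_0 + h_0·m_1 = 6(Δ_0 - p'(-1)) = 30 and h_1·m_1 + 2h_1·m_2 = 6(p'(1) - Δ_1) = 39.
Forward elimination and back-substitution give m_0 = 111/4, m_1 = -51/2, m_2 = 129/4.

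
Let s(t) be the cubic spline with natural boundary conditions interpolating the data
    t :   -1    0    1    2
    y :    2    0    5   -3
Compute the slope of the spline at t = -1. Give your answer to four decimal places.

-4.7333

Write M_i for s''(x_i). With h_i = 1, 1, 1 and divided differences Δ_i = -2, 5, -8, the continuity of s' gives the tridiagonal system
  1·M_0 + 4·M_1 + 1·M_2 = 6(Δ_1 - Δ_0) = 42
  1·M_1 + 4·M_2 + 1·M_3 = 6(Δ_2 - Δ_1) = -78
Natural end conditions: M_0 = M_3 = 0.
Hence M_0 = 0, M_1 = 82/5, M_2 = -118/5, M_3 = 0.
On [-1, 0], s'(t) = b_0 + 2c_0·(t + 1) + 3d_0·(t + 1)² with b_0 = Δ_0 - h_0(2M_0 + M_1)/6 = -71/15, c_0 = M_0/2 = 0, d_0 = (M_1 - M_0)/(6h_0) = 41/15. So s'(-1) = -71/15.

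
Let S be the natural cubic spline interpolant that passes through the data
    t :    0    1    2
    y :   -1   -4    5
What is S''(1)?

Put M_i = S'' at the i-th knot. Here h = (1, 1) and Δ = (-3, 9), so the interior equations h_(i-1)·M_(i-1) + 2(h_(i-1)+h_i)·M_i + h_i·M_(i+1) = 6(Δ_i − Δ_(i-1)) read
  1·M_0 + 4·M_1 + 1·M_2 = 6(Δ_1 - Δ_0) = 72
Natural end conditions: M_0 = M_2 = 0.
Solving: M_0 = 0, M_1 = 18, M_2 = 0.

18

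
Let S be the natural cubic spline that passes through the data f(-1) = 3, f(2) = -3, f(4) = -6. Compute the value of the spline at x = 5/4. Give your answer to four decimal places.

Put σ_i = S'' at the i-th knot. Here h = (3, 2) and Δ = (-2, -3/2), so the interior equations h_(i-1)·σ_(i-1) + 2(h_(i-1)+h_i)·σ_i + h_i·σ_(i+1) = 6(Δ_i − Δ_(i-1)) read
  3·σ_0 + 10·σ_1 + 2·σ_2 = 6(Δ_1 - Δ_0) = 3
Natural end conditions: σ_0 = σ_2 = 0.
Hence σ_0 = 0, σ_1 = 3/10, σ_2 = 0.
On [-1, 2], S(x) = 3 - 43/20·(x + 1) + 0·(x + 1)² + 1/60·(x + 1)³.
With (x + 1) = 9/4: S(5/4) = -2109/1280.

-1.6477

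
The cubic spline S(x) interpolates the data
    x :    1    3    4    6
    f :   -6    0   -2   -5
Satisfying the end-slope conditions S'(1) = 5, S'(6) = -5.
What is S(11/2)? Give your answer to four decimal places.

With σ_i denoting the second derivative at x_i, h_i = 2, 1, 2, and Δ_i = (y_(i+1) − y_i)/h_i = 3, -2, -3/2:
  2·σ_0 + 6·σ_1 + 1·σ_2 = 6(Δ_1 - Δ_0) = -30
  1·σ_1 + 6·σ_2 + 2·σ_3 = 6(Δ_2 - Δ_1) = 3
Clamped end conditions give two more equations: 2h_0·σ_0 + h_0·σ_1 = 6(Δ_0 - S'(1)) = -12 and h_2·σ_2 + 2h_2·σ_3 = 6(S'(6) - Δ_2) = -21.
Solving the tridiagonal system: σ_0 = -7/32, σ_1 = -89/16, σ_2 = 61/16, σ_3 = -229/32.
On [4, 6], S(x) = -2 - 53/32·(x - 4) + 61/32·(x - 4)² - 117/128·(x - 4)³.
With (x - 4) = 3/2: S(11/2) = -3359/1024.

-3.2803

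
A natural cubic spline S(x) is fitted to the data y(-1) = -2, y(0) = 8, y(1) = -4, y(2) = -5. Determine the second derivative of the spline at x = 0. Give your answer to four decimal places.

-39.6000

Write m_i for S''(x_i). With h_i = 1, 1, 1 and divided differences Δ_i = 10, -12, -1, the continuity of S' gives the tridiagonal system
  1·m_0 + 4·m_1 + 1·m_2 = 6(Δ_1 - Δ_0) = -132
  1·m_1 + 4·m_2 + 1·m_3 = 6(Δ_2 - Δ_1) = 66
Natural end conditions: m_0 = m_3 = 0.
Solving: m_0 = 0, m_1 = -198/5, m_2 = 132/5, m_3 = 0.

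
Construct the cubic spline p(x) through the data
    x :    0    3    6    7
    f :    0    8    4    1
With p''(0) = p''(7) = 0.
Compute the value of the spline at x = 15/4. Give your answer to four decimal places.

8.1105

Write m_i for p''(x_i). With h_i = 3, 3, 1 and divided differences Δ_i = 8/3, -4/3, -3, the continuity of p' gives the tridiagonal system
  3·m_0 + 12·m_1 + 3·m_2 = 6(Δ_1 - Δ_0) = -24
  3·m_1 + 8·m_2 + 1·m_3 = 6(Δ_2 - Δ_1) = -10
Natural end conditions: m_0 = m_3 = 0.
Solving the tridiagonal system: m_0 = 0, m_1 = -54/29, m_2 = -16/29, m_3 = 0.
On [3, 6], p(x) = 8 + 70/87·(x - 3) - 27/29·(x - 3)² + 19/261·(x - 3)³.
With (x - 3) = 3/4: p(15/4) = 15053/1856.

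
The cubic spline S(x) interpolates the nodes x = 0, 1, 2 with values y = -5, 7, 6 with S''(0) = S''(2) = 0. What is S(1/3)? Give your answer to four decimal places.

-0.0370

Let M_i = S''(x_i). Step sizes h_i = 1, 1; slopes of the chords Δ_i = (y_(i+1) - y_i)/h_i = 12, -1.
  1·M_0 + 4·M_1 + 1·M_2 = 6(Δ_1 - Δ_0) = -78
Natural end conditions: M_0 = M_2 = 0.
Hence M_0 = 0, M_1 = -39/2, M_2 = 0.
On [0, 1], S(x) = -5 + 61/4·x + 0·x² - 13/4·x³.
With x = 1/3: S(1/3) = -1/27.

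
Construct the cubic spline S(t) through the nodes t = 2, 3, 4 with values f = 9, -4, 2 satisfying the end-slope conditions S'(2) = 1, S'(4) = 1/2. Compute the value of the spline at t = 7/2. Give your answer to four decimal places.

Write M_i for S''(x_i). With h_i = 1, 1 and divided differences Δ_i = -13, 6, the continuity of S' gives the tridiagonal system
  1·M_0 + 4·M_1 + 1·M_2 = 6(Δ_1 - Δ_0) = 114
Clamped end conditions give two more equations: 2h_0·M_0 + h_0·M_1 = 6(Δ_0 - S'(2)) = -84 and h_1·M_1 + 2h_1·M_2 = 6(S'(4) - Δ_1) = -33.
Solving the tridiagonal system: M_0 = -283/4, M_1 = 115/2, M_2 = -181/4.
On [3, 4], S(t) = -4 - 45/8·(t - 3) + 115/4·(t - 3)² - 137/8·(t - 3)³.
With (t - 3) = 1/2: S(7/2) = -113/64.

-1.7656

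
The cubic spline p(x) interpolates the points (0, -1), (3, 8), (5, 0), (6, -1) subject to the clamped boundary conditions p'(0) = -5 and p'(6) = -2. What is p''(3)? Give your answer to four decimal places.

-9.4737

With σ_i denoting the second derivative at x_i, h_i = 3, 2, 1, and Δ_i = (y_(i+1) − y_i)/h_i = 3, -4, -1:
  3·σ_0 + 10·σ_1 + 2·σ_2 = 6(Δ_1 - Δ_0) = -42
  2·σ_1 + 6·σ_2 + 1·σ_3 = 6(Δ_2 - Δ_1) = 18
Clamped end conditions give two more equations: 2h_0·σ_0 + h_0·σ_1 = 6(Δ_0 - p'(0)) = 48 and h_2·σ_2 + 2h_2·σ_3 = 6(p'(6) - Δ_2) = -6.
Solving the tridiagonal system: σ_0 = 242/19, σ_1 = -180/19, σ_2 = 138/19, σ_3 = -126/19.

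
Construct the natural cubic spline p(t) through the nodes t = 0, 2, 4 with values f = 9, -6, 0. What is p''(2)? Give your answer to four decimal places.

7.8750

With m_i denoting the second derivative at x_i, h_i = 2, 2, and Δ_i = (y_(i+1) − y_i)/h_i = -15/2, 3:
  2·m_0 + 8·m_1 + 2·m_2 = 6(Δ_1 - Δ_0) = 63
Natural end conditions: m_0 = m_2 = 0.
Forward elimination and back-substitution give m_0 = 0, m_1 = 63/8, m_2 = 0.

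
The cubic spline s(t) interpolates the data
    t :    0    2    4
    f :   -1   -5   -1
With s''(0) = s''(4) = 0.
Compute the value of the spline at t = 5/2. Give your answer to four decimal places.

Write σ_i for s''(x_i). With h_i = 2, 2 and divided differences Δ_i = -2, 2, the continuity of s' gives the tridiagonal system
  2·σ_0 + 8·σ_1 + 2·σ_2 = 6(Δ_1 - Δ_0) = 24
Natural end conditions: σ_0 = σ_2 = 0.
Hence σ_0 = 0, σ_1 = 3, σ_2 = 0.
On [2, 4], s(t) = -5 + 0·(t - 2) + 3/2·(t - 2)² - 1/4·(t - 2)³.
With (t - 2) = 1/2: s(5/2) = -149/32.

-4.6563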